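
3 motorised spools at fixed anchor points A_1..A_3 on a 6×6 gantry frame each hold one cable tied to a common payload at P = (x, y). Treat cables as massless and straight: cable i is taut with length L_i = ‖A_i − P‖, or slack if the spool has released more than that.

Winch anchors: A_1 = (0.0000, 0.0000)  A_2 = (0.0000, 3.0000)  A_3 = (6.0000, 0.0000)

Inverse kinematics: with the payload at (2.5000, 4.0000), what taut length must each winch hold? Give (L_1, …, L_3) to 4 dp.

L_1: Δ = A_1−P = (-2.5000, -4.0000) → ‖Δ‖ = √22.2500 = 4.7170
L_2: Δ = A_2−P = (-2.5000, -1.0000) → ‖Δ‖ = √7.2500 = 2.6926
L_3: Δ = A_3−P = (3.5000, -4.0000) → ‖Δ‖ = √28.2500 = 5.3151

(4.7170, 2.6926, 5.3151)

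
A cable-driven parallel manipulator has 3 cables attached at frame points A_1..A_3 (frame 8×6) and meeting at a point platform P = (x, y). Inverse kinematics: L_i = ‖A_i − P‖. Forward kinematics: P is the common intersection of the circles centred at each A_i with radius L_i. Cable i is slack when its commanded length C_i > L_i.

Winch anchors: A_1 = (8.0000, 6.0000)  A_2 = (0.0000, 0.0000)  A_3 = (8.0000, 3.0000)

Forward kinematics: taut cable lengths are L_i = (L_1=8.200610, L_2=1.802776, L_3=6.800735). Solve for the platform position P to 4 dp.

(1.5000, 1.0000)

circle eqns → linear via eq_j − eq_1; set q_j = A_j·A_j − L_j²
q_1 = 64.0000+36.0000−67.2500 = 32.7500
16.0000·x + 12.0000·y = q_1−q_2 = 36.0000
0.0000·x + 6.0000·y = q_1−q_3 = 6.0000
solve first two rows → x=1.5000, y=1.0000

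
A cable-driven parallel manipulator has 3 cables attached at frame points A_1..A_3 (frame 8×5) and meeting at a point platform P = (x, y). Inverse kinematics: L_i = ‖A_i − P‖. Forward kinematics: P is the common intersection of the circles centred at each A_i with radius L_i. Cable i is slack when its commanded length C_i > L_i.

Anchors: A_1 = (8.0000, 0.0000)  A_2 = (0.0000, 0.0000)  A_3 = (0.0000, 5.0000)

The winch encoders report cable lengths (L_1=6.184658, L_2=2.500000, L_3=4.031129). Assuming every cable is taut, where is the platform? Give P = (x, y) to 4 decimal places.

(2.0000, 1.5000)

expand ‖A_i−P‖²=L_i² and subtract eq 1 (k_i ≔ ‖A_i‖²−L_i²)
k_1 = 64.0000+0.0000−38.2500 = 25.7500
eq1−eq2 → [16.0000  0.0000]·P = 32.0000
eq1−eq3 → [16.0000  -10.0000]·P = 17.0000
2×2 solve → P = (2.0000, 1.5000)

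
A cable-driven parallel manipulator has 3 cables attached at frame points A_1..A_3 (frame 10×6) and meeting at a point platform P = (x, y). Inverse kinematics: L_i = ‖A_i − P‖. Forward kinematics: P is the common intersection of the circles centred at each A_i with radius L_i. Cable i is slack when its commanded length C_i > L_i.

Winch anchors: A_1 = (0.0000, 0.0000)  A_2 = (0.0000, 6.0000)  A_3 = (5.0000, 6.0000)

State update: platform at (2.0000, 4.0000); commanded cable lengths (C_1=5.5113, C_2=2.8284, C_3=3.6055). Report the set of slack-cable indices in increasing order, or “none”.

cable 1: √((-2.0000)²+(-4.0000)²)=4.4721, C_1=5.5113: slack
cable 2: √((-2.0000)²+(2.0000)²)=2.8284, C_2=2.8284: taut
cable 3: √((3.0000)²+(2.0000)²)=3.6056, C_3=3.6055: taut

1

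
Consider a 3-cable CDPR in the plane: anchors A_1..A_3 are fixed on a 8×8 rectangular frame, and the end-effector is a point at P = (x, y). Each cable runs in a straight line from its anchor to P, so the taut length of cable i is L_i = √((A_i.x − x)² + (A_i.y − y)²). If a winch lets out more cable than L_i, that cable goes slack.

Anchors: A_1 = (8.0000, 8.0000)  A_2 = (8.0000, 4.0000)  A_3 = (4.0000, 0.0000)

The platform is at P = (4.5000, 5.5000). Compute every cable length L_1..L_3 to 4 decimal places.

cable 1: Δx=3.5000, Δy=2.5000; L_1 = √(Δx²+Δy²) = 4.3012
cable 2: Δx=3.5000, Δy=-1.5000; L_2 = √(Δx²+Δy²) = 3.8079
cable 3: Δx=-0.5000, Δy=-5.5000; L_3 = √(Δx²+Δy²) = 5.5227

(4.3012, 3.8079, 5.5227)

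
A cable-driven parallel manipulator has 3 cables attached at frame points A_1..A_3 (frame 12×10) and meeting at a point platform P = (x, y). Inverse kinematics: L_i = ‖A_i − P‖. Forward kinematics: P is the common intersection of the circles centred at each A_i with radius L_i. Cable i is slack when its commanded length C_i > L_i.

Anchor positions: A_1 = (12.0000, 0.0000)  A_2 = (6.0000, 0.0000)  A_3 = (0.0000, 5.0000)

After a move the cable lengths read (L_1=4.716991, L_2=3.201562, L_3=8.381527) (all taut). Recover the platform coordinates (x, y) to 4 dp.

(8.0000, 2.5000)

circle eqns → linear via eq_j − eq_1; set c_j = A_j·A_j − L_j²
c_1 = 144.0000+0.0000−22.2500 = 121.7500
12.0000·x + 0.0000·y = c_1−c_2 = 96.0000
24.0000·x − 10.0000·y = c_1−c_3 = 167.0000
solve first two rows → x=8.0000, y=2.5000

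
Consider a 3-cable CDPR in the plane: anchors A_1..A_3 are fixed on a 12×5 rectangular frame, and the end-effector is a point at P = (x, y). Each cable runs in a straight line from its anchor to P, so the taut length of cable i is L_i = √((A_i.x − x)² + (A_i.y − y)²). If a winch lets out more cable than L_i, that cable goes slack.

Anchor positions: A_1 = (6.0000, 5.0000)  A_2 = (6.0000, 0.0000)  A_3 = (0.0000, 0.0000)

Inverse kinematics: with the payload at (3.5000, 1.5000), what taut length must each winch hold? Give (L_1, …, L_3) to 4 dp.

(4.3012, 2.9155, 3.8079)

L_1: Δ = A_1−P = (2.5000, 3.5000) → ‖Δ‖ = √18.5000 = 4.3012
L_2: Δ = A_2−P = (2.5000, -1.5000) → ‖Δ‖ = √8.5000 = 2.9155
L_3: Δ = A_3−P = (-3.5000, -1.5000) → ‖Δ‖ = √14.5000 = 3.8079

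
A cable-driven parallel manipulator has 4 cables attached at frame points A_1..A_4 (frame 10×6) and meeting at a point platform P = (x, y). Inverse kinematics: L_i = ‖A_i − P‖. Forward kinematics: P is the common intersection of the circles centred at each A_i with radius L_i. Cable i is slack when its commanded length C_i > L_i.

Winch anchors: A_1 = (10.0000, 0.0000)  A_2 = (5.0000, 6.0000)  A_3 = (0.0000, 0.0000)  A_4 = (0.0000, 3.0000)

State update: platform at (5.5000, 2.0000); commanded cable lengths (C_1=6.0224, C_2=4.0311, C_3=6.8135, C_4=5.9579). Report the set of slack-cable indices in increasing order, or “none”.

i=1: geometric 4.9244 vs commanded 6.0224 ⇒ slack
i=2: geometric 4.0311 vs commanded 4.0311 ⇒ taut
i=3: geometric 5.8523 vs commanded 6.8135 ⇒ slack
i=4: geometric 5.5902 vs commanded 5.9579 ⇒ slack

1, 3, 4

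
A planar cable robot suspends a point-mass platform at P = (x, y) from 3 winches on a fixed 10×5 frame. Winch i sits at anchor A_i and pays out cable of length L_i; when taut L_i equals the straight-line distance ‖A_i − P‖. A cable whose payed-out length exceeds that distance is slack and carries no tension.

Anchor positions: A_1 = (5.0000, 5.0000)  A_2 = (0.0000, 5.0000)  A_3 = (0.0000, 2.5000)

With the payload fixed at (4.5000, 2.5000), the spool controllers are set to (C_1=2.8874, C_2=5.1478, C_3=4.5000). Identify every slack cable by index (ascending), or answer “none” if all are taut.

1

cable 1: L_1 = ‖A_1−P‖ = 2.5495;  C_1 = 2.8874 → slack
cable 2: L_2 = ‖A_2−P‖ = 5.1478;  C_2 = 5.1478 → taut
cable 3: L_3 = ‖A_3−P‖ = 4.5000;  C_3 = 4.5000 → taut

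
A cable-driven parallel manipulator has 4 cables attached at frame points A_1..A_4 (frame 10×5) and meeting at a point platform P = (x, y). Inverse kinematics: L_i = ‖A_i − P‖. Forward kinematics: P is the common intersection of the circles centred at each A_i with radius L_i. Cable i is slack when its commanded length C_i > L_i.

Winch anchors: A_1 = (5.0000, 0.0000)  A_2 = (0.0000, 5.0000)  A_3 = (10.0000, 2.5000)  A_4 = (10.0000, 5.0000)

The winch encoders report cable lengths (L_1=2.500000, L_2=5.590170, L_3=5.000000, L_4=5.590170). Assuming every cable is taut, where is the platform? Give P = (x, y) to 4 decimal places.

(5.0000, 2.5000)

expand ‖A_i−P‖²=L_i² and subtract eq 1 (q_i ≔ ‖A_i‖²−L_i²)
q_1 = 25.0000+0.0000−6.2500 = 18.7500
eq1−eq2 → [10.0000  -10.0000]·P = 25.0000
eq1−eq3 → [-10.0000  -5.0000]·P = -62.5000
eq1−eq4 → [-10.0000  -10.0000]·P = -75.0000
2×2 solve → P = (5.0000, 2.5000)
check cable 4: ‖A_4−P‖² = 31.2500 ≈ L_4² = 31.2500 ✓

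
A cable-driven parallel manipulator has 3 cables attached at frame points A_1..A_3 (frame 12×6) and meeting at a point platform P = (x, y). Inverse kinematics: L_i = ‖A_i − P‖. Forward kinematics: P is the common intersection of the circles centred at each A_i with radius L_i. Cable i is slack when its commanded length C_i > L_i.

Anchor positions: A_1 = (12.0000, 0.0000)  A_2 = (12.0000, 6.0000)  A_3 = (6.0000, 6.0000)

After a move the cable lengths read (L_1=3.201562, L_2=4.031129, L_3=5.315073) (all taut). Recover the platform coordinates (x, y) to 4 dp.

(10.0000, 2.5000)

circle eqns → linear via eq_j − eq_1; set k_j = A_j·A_j − L_j²
k_1 = 144.0000+0.0000−10.2500 = 133.7500
0.0000·x − 12.0000·y = k_1−k_2 = -30.0000
12.0000·x − 12.0000·y = k_1−k_3 = 90.0000
solve first two rows → x=10.0000, y=2.5000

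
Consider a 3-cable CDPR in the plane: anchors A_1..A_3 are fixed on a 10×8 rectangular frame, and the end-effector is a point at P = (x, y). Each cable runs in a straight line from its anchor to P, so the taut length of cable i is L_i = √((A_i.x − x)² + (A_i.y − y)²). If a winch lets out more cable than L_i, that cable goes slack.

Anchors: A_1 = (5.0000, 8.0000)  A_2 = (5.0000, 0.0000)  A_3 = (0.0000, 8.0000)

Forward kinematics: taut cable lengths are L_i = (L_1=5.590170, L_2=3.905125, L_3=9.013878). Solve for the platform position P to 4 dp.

(7.5000, 3.0000)

circle eqns → linear via eq_j − eq_1; set q_j = A_j·A_j − L_j²
q_1 = 25.0000+64.0000−31.2500 = 57.7500
0.0000·x + 16.0000·y = q_1−q_2 = 48.0000
10.0000·x + 0.0000·y = q_1−q_3 = 75.0000
solve first two rows → x=7.5000, y=3.0000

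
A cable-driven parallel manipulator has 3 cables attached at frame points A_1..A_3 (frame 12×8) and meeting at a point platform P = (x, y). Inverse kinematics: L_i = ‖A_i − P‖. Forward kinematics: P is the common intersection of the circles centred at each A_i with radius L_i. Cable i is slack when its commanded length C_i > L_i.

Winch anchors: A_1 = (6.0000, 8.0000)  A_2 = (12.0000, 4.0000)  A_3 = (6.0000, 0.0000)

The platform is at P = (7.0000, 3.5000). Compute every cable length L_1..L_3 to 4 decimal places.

(4.6098, 5.0249, 3.6401)

L_1: Δ = A_1−P = (-1.0000, 4.5000) → ‖Δ‖ = √21.2500 = 4.6098
L_2: Δ = A_2−P = (5.0000, 0.5000) → ‖Δ‖ = √25.2500 = 5.0249
L_3: Δ = A_3−P = (-1.0000, -3.5000) → ‖Δ‖ = √13.2500 = 3.6401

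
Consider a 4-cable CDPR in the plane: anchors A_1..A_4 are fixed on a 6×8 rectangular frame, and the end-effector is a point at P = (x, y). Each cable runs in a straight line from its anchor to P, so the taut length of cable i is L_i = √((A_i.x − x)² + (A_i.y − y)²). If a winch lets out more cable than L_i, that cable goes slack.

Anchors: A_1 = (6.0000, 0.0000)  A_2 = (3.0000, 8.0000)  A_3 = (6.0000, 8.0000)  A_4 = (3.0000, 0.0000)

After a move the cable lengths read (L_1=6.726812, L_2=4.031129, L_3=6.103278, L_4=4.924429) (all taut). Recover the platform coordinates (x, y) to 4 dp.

(1.0000, 4.5000)

each cable: (A_i−P)·(A_i−P) = L_i²; let c_i = ‖A_i‖²−L_i²
c_1 = 36.0000+0.0000−45.2500 = -9.2500
row 1: 6.0000x − 16.0000y = -66.0000  (c_2=56.7500)
row 2: 0.0000x − 16.0000y = -72.0000  (c_3=62.7500)
row 3: 6.0000x + 0.0000y = 6.0000  (c_4=-15.2500)
Cramer on rows 1–2 → x = 1.0000, y = 4.5000
check cable 4: ‖A_4−P‖² = 24.2500 ≈ L_4² = 24.2500 ✓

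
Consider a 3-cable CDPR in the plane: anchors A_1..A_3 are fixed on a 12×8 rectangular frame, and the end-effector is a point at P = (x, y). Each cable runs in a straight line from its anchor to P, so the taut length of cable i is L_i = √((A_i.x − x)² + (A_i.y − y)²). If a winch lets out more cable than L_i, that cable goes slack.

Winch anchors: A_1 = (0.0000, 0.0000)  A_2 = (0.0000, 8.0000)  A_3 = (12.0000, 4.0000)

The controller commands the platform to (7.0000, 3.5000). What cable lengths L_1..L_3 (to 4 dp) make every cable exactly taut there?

cable 1: Δx=-7.0000, Δy=-3.5000; L_1 = √(Δx²+Δy²) = 7.8262
cable 2: Δx=-7.0000, Δy=4.5000; L_2 = √(Δx²+Δy²) = 8.3217
cable 3: Δx=5.0000, Δy=0.5000; L_3 = √(Δx²+Δy²) = 5.0249

(7.8262, 8.3217, 5.0249)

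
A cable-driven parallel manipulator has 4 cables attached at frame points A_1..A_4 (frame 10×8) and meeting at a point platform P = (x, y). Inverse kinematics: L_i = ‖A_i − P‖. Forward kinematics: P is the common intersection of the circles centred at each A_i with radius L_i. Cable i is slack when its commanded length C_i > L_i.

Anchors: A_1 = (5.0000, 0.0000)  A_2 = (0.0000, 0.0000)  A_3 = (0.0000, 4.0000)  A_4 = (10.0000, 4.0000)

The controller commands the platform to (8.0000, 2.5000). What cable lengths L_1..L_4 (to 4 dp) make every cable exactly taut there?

(3.9051, 8.3815, 8.1394, 2.5000)

L_1 = √((5.0000−8.0000)² + (0.0000−2.5000)²) = 3.9051
L_2 = √((0.0000−8.0000)² + (0.0000−2.5000)²) = 8.3815
L_3 = √((0.0000−8.0000)² + (4.0000−2.5000)²) = 8.1394
L_4 = √((10.0000−8.0000)² + (4.0000−2.5000)²) = 2.5000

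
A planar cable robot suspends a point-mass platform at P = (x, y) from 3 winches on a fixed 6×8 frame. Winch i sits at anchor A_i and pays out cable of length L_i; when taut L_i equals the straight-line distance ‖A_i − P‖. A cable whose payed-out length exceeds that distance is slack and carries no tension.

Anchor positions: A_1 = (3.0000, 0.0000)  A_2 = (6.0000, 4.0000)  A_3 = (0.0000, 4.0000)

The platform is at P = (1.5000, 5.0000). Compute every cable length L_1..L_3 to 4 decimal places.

(5.2202, 4.6098, 1.8028)

L_1: Δ = A_1−P = (1.5000, -5.0000) → ‖Δ‖ = √27.2500 = 5.2202
L_2: Δ = A_2−P = (4.5000, -1.0000) → ‖Δ‖ = √21.2500 = 4.6098
L_3: Δ = A_3−P = (-1.5000, -1.0000) → ‖Δ‖ = √3.2500 = 1.8028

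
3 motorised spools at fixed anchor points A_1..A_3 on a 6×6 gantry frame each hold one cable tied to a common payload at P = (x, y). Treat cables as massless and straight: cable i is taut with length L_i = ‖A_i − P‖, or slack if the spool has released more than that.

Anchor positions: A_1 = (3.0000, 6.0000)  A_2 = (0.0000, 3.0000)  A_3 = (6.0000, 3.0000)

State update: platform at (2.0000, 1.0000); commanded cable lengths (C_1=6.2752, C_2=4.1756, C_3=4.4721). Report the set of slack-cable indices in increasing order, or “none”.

1, 2

i=1: geometric 5.0990 vs commanded 6.2752 ⇒ slack
i=2: geometric 2.8284 vs commanded 4.1756 ⇒ slack
i=3: geometric 4.4721 vs commanded 4.4721 ⇒ taut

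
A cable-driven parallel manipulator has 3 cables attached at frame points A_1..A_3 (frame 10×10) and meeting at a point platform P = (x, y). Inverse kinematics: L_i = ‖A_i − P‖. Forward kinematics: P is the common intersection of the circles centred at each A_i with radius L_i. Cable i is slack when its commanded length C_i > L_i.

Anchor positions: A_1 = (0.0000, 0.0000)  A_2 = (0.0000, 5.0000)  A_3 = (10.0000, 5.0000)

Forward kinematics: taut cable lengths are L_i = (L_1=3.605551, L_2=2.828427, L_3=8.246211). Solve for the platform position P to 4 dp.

(2.0000, 3.0000)

each cable: (A_i−P)·(A_i−P) = L_i²; let c_i = ‖A_i‖²−L_i²
c_1 = 0.0000+0.0000−13.0000 = -13.0000
row 1: 0.0000x − 10.0000y = -30.0000  (c_2=17.0000)
row 2: -20.0000x − 10.0000y = -70.0000  (c_3=57.0000)
Cramer on rows 1–2 → x = 2.0000, y = 3.0000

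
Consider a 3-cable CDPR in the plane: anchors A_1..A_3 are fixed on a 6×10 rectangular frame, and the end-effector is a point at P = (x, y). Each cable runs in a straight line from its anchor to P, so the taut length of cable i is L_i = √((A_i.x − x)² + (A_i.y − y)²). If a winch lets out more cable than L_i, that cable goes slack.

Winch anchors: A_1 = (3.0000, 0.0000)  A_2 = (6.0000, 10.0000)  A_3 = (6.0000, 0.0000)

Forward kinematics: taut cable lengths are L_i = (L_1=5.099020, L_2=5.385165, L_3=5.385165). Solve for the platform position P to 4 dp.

(4.0000, 5.0000)

expand ‖A_i−P‖²=L_i² and subtract eq 1 (q_i ≔ ‖A_i‖²−L_i²)
q_1 = 9.0000+0.0000−26.0000 = -17.0000
eq1−eq2 → [-6.0000  -20.0000]·P = -124.0000
eq1−eq3 → [-6.0000  0.0000]·P = -24.0000
2×2 solve → P = (4.0000, 5.0000)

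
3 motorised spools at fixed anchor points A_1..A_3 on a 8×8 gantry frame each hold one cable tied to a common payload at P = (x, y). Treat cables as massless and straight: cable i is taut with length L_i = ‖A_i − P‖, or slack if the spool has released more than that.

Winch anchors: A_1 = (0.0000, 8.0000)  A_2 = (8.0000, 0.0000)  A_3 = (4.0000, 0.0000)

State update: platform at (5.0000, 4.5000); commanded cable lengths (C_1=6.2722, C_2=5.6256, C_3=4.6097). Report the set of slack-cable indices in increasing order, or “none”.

cable 1: √((-5.0000)²+(3.5000)²)=6.1033, C_1=6.2722: slack
cable 2: √((3.0000)²+(-4.5000)²)=5.4083, C_2=5.6256: slack
cable 3: √((-1.0000)²+(-4.5000)²)=4.6098, C_3=4.6097: taut

1, 2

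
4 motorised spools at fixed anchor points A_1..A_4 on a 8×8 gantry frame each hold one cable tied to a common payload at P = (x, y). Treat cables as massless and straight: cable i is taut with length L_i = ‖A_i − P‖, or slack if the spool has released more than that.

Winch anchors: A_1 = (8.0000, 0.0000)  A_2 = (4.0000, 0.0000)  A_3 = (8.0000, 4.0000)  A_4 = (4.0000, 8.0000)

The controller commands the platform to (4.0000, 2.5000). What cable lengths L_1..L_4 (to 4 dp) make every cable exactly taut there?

(4.7170, 2.5000, 4.2720, 5.5000)

L_1: Δ = A_1−P = (4.0000, -2.5000) → ‖Δ‖ = √22.2500 = 4.7170
L_2: Δ = A_2−P = (0.0000, -2.5000) → ‖Δ‖ = √6.2500 = 2.5000
L_3: Δ = A_3−P = (4.0000, 1.5000) → ‖Δ‖ = √18.2500 = 4.2720
L_4: Δ = A_4−P = (0.0000, 5.5000) → ‖Δ‖ = √30.2500 = 5.5000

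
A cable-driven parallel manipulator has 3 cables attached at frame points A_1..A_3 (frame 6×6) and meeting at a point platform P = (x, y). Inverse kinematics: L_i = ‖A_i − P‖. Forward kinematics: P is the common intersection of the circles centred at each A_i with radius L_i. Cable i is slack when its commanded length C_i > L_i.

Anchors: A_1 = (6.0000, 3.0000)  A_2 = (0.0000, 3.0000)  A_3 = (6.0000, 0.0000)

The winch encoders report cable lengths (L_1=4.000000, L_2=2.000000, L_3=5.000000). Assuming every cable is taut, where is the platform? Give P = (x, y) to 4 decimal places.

expand ‖A_i−P‖²=L_i² and subtract eq 1 (q_i ≔ ‖A_i‖²−L_i²)
q_1 = 36.0000+9.0000−16.0000 = 29.0000
eq1−eq2 → [12.0000  0.0000]·P = 24.0000
eq1−eq3 → [0.0000  6.0000]·P = 18.0000
2×2 solve → P = (2.0000, 3.0000)

(2.0000, 3.0000)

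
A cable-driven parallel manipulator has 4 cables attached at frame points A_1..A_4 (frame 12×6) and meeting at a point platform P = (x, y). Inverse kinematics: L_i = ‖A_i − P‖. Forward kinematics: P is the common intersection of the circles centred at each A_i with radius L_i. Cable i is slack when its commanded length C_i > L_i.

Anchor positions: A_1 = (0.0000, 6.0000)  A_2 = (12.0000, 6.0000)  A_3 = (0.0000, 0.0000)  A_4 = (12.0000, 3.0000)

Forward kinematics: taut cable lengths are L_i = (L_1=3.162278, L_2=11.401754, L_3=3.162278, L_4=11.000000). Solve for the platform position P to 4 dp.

(1.0000, 3.0000)

expand ‖A_i−P‖²=L_i² and subtract eq 1 (q_i ≔ ‖A_i‖²−L_i²)
q_1 = 0.0000+36.0000−10.0000 = 26.0000
eq1−eq2 → [-24.0000  0.0000]·P = -24.0000
eq1−eq3 → [0.0000  12.0000]·P = 36.0000
eq1−eq4 → [-24.0000  6.0000]·P = -6.0000
2×2 solve → P = (1.0000, 3.0000)
check cable 4: ‖A_4−P‖² = 121.0000 ≈ L_4² = 121.0000 ✓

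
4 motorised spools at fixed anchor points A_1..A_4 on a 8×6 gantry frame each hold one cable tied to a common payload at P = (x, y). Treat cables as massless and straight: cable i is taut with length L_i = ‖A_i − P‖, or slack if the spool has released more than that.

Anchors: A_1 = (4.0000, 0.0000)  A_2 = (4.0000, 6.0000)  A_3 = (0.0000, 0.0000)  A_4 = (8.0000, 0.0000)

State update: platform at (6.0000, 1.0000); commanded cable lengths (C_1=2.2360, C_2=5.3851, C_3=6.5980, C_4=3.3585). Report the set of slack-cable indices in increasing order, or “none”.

3, 4

cable 1: √((-2.0000)²+(-1.0000)²)=2.2361, C_1=2.2360: taut
cable 2: √((-2.0000)²+(5.0000)²)=5.3852, C_2=5.3851: taut
cable 3: √((-6.0000)²+(-1.0000)²)=6.0828, C_3=6.5980: slack
cable 4: √((2.0000)²+(-1.0000)²)=2.2361, C_4=3.3585: slack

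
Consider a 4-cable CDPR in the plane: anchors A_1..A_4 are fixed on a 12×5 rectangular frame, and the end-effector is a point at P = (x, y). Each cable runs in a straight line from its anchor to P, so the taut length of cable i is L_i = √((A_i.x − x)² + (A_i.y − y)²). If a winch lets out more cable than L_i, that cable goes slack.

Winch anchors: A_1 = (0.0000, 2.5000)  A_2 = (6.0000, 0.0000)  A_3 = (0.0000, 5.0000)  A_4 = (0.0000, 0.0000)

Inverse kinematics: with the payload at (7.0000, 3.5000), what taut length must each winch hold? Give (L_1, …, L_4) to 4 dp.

L_1 = √((0.0000−7.0000)² + (2.5000−3.5000)²) = 7.0711
L_2 = √((6.0000−7.0000)² + (0.0000−3.5000)²) = 3.6401
L_3 = √((0.0000−7.0000)² + (5.0000−3.5000)²) = 7.1589
L_4 = √((0.0000−7.0000)² + (0.0000−3.5000)²) = 7.8262

(7.0711, 3.6401, 7.1589, 7.8262)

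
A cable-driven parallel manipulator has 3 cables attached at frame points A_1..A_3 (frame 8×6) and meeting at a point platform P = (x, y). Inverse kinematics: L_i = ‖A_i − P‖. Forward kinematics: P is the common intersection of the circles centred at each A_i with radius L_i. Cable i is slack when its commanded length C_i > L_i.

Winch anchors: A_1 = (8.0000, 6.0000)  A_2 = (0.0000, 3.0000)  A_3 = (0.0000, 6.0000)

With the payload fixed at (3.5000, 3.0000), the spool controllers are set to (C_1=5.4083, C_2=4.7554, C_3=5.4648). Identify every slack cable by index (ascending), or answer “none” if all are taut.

2, 3

i=1: geometric 5.4083 vs commanded 5.4083 ⇒ taut
i=2: geometric 3.5000 vs commanded 4.7554 ⇒ slack
i=3: geometric 4.6098 vs commanded 5.4648 ⇒ slack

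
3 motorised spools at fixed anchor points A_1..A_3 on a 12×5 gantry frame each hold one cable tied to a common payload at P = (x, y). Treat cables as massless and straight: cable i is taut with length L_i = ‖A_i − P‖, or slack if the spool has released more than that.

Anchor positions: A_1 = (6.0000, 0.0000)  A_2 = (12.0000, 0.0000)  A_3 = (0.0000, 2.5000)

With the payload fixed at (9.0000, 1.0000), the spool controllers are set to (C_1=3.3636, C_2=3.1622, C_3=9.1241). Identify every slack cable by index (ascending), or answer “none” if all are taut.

1

cable 1: L_1 = ‖A_1−P‖ = 3.1623;  C_1 = 3.3636 → slack
cable 2: L_2 = ‖A_2−P‖ = 3.1623;  C_2 = 3.1622 → taut
cable 3: L_3 = ‖A_3−P‖ = 9.1241;  C_3 = 9.1241 → taut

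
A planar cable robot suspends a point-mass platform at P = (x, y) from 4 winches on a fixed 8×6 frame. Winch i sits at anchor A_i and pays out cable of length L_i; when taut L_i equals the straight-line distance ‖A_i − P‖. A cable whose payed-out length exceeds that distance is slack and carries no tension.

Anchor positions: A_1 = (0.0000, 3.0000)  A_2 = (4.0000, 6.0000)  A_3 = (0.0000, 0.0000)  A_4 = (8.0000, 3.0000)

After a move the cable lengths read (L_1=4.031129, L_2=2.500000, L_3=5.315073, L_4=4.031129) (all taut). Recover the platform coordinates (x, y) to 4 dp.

(4.0000, 3.5000)

circle eqns → linear via eq_j − eq_1; set q_j = A_j·A_j − L_j²
q_1 = 0.0000+9.0000−16.2500 = -7.2500
-8.0000·x − 6.0000·y = q_1−q_2 = -53.0000
0.0000·x + 6.0000·y = q_1−q_3 = 21.0000
-16.0000·x + 0.0000·y = q_1−q_4 = -64.0000
solve first two rows → x=4.0000, y=3.5000
check cable 4: ‖A_4−P‖² = 16.2500 ≈ L_4² = 16.2500 ✓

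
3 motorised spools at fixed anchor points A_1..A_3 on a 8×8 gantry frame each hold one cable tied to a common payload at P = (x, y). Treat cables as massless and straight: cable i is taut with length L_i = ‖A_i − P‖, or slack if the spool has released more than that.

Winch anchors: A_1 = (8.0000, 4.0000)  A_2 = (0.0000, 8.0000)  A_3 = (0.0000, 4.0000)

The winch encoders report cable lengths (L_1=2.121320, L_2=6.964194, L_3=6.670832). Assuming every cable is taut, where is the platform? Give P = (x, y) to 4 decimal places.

expand ‖A_i−P‖²=L_i² and subtract eq 1 (k_i ≔ ‖A_i‖²−L_i²)
k_1 = 64.0000+16.0000−4.5000 = 75.5000
eq1−eq2 → [16.0000  -8.0000]·P = 60.0000
eq1−eq3 → [16.0000  0.0000]·P = 104.0000
2×2 solve → P = (6.5000, 5.5000)

(6.5000, 5.5000)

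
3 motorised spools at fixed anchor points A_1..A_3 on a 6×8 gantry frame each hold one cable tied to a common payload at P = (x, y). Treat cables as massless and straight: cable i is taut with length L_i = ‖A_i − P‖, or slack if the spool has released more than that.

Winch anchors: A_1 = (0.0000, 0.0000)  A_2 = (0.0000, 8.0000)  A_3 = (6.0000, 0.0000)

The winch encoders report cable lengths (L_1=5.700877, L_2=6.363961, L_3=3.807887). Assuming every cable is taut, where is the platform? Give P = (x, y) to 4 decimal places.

(4.5000, 3.5000)

each cable: (A_i−P)·(A_i−P) = L_i²; let q_i = ‖A_i‖²−L_i²
q_1 = 0.0000+0.0000−32.5000 = -32.5000
row 1: 0.0000x − 16.0000y = -56.0000  (q_2=23.5000)
row 2: -12.0000x + 0.0000y = -54.0000  (q_3=21.5000)
Cramer on rows 1–2 → x = 4.5000, y = 3.5000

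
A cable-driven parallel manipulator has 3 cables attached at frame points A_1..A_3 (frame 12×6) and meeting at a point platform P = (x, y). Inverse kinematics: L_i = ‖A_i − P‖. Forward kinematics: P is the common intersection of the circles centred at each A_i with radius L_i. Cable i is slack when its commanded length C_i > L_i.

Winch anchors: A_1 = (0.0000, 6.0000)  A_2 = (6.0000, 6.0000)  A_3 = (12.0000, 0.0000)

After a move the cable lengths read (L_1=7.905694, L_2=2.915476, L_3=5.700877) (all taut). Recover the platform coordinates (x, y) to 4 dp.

circle eqns → linear via eq_j − eq_1; set k_j = A_j·A_j − L_j²
k_1 = 0.0000+36.0000−62.5000 = -26.5000
-12.0000·x + 0.0000·y = k_1−k_2 = -90.0000
-24.0000·x + 12.0000·y = k_1−k_3 = -138.0000
solve first two rows → x=7.5000, y=3.5000

(7.5000, 3.5000)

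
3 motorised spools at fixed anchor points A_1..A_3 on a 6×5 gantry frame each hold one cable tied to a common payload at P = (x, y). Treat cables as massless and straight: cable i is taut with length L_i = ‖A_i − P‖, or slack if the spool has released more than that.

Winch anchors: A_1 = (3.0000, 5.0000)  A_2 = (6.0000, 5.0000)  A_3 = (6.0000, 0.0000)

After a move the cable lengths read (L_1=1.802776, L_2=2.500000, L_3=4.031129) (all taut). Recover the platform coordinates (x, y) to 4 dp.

(4.0000, 3.5000)

circle eqns → linear via eq_j − eq_1; set c_j = A_j·A_j − L_j²
c_1 = 9.0000+25.0000−3.2500 = 30.7500
-6.0000·x + 0.0000·y = c_1−c_2 = -24.0000
-6.0000·x + 10.0000·y = c_1−c_3 = 11.0000
solve first two rows → x=4.0000, y=3.5000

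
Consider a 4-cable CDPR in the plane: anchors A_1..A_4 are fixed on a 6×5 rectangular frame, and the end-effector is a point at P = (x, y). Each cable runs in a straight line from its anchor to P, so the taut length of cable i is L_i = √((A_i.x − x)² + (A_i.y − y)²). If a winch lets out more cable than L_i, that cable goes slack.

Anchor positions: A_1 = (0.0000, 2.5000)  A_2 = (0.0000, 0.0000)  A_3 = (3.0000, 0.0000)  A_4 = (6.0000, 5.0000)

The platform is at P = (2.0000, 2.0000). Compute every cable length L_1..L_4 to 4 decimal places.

L_1: Δ = A_1−P = (-2.0000, 0.5000) → ‖Δ‖ = √4.2500 = 2.0616
L_2: Δ = A_2−P = (-2.0000, -2.0000) → ‖Δ‖ = √8.0000 = 2.8284
L_3: Δ = A_3−P = (1.0000, -2.0000) → ‖Δ‖ = √5.0000 = 2.2361
L_4: Δ = A_4−P = (4.0000, 3.0000) → ‖Δ‖ = √25.0000 = 5.0000

(2.0616, 2.8284, 2.2361, 5.0000)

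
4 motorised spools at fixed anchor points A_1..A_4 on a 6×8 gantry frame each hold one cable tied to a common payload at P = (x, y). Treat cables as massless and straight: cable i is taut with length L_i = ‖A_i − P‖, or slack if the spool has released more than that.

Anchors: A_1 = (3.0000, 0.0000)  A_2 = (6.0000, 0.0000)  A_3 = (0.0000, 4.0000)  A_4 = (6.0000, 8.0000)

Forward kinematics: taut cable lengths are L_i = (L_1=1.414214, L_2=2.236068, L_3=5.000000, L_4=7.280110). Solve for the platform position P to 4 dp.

each cable: (A_i−P)·(A_i−P) = L_i²; let c_i = ‖A_i‖²−L_i²
c_1 = 9.0000+0.0000−2.0000 = 7.0000
row 1: -6.0000x + 0.0000y = -24.0000  (c_2=31.0000)
row 2: 6.0000x − 8.0000y = 16.0000  (c_3=-9.0000)
row 3: -6.0000x − 16.0000y = -40.0000  (c_4=47.0000)
Cramer on rows 1–2 → x = 4.0000, y = 1.0000
check cable 4: ‖A_4−P‖² = 53.0000 ≈ L_4² = 53.0000 ✓

(4.0000, 1.0000)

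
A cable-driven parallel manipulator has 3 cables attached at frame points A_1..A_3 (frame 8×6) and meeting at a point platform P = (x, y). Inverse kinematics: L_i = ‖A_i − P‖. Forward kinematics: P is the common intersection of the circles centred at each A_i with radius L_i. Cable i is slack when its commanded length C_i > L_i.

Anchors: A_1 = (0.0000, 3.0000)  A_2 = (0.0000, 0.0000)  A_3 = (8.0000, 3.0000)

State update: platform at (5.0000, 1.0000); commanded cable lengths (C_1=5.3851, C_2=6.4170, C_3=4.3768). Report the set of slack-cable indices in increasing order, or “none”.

cable 1: √((-5.0000)²+(2.0000)²)=5.3852, C_1=5.3851: taut
cable 2: √((-5.0000)²+(-1.0000)²)=5.0990, C_2=6.4170: slack
cable 3: √((3.0000)²+(2.0000)²)=3.6056, C_3=4.3768: slack

2, 3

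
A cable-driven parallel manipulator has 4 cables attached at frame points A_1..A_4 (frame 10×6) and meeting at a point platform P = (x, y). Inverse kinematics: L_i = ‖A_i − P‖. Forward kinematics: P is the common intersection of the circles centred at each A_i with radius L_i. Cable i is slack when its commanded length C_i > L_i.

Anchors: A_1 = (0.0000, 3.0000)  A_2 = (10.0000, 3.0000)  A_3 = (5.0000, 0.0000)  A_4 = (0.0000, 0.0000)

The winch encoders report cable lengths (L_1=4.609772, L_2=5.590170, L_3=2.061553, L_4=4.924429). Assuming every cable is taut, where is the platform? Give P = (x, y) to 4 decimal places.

circle eqns → linear via eq_j − eq_1; set q_j = A_j·A_j − L_j²
q_1 = 0.0000+9.0000−21.2500 = -12.2500
-20.0000·x + 0.0000·y = q_1−q_2 = -90.0000
-10.0000·x + 6.0000·y = q_1−q_3 = -33.0000
0.0000·x + 6.0000·y = q_1−q_4 = 12.0000
solve first two rows → x=4.5000, y=2.0000
check cable 4: ‖A_4−P‖² = 24.2500 ≈ L_4² = 24.2500 ✓

(4.5000, 2.0000)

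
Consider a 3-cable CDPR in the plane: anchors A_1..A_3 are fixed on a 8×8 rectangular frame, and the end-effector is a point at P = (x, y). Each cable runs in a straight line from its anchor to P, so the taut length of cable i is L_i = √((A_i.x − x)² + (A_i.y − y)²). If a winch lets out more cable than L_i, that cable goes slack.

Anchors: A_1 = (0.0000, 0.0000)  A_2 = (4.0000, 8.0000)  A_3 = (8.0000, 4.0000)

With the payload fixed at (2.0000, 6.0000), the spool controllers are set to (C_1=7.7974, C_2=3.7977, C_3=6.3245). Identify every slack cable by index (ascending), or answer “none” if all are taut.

cable 1: L_1 = ‖A_1−P‖ = 6.3246;  C_1 = 7.7974 → slack
cable 2: L_2 = ‖A_2−P‖ = 2.8284;  C_2 = 3.7977 → slack
cable 3: L_3 = ‖A_3−P‖ = 6.3246;  C_3 = 6.3245 → taut

1, 2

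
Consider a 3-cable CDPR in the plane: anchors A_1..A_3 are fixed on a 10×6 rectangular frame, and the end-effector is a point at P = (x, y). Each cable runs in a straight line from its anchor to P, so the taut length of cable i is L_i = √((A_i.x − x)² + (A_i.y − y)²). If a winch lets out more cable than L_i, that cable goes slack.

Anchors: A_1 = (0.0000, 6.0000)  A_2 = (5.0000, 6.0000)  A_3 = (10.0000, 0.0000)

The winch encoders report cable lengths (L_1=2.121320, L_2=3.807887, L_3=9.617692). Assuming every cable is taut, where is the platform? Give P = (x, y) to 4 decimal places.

expand ‖A_i−P‖²=L_i² and subtract eq 1 (q_i ≔ ‖A_i‖²−L_i²)
q_1 = 0.0000+36.0000−4.5000 = 31.5000
eq1−eq2 → [-10.0000  0.0000]·P = -15.0000
eq1−eq3 → [-20.0000  12.0000]·P = 24.0000
2×2 solve → P = (1.5000, 4.5000)

(1.5000, 4.5000)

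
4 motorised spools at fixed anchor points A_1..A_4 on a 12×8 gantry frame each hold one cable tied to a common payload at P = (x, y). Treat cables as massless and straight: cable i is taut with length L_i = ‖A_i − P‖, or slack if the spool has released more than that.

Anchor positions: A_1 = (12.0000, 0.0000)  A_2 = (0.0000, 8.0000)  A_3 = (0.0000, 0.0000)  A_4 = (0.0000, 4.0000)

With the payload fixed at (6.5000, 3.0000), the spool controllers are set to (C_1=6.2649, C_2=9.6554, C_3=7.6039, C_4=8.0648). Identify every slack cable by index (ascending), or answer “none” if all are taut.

cable 1: L_1 = ‖A_1−P‖ = 6.2650;  C_1 = 6.2649 → taut
cable 2: L_2 = ‖A_2−P‖ = 8.2006;  C_2 = 9.6554 → slack
cable 3: L_3 = ‖A_3−P‖ = 7.1589;  C_3 = 7.6039 → slack
cable 4: L_4 = ‖A_4−P‖ = 6.5765;  C_4 = 8.0648 → slack

2, 3, 4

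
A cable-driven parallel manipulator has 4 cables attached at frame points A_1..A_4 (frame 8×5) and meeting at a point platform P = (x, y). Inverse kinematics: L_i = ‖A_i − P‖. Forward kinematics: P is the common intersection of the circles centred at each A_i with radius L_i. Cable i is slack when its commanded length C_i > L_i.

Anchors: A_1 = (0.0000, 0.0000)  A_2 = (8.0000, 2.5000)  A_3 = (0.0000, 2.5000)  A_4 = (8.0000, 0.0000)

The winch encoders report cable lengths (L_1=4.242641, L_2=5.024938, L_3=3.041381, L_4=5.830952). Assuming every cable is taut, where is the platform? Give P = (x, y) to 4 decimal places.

circle eqns → linear via eq_j − eq_1; set c_j = A_j·A_j − L_j²
c_1 = 0.0000+0.0000−18.0000 = -18.0000
-16.0000·x − 5.0000·y = c_1−c_2 = -63.0000
0.0000·x − 5.0000·y = c_1−c_3 = -15.0000
-16.0000·x + 0.0000·y = c_1−c_4 = -48.0000
solve first two rows → x=3.0000, y=3.0000
check cable 4: ‖A_4−P‖² = 34.0000 ≈ L_4² = 34.0000 ✓

(3.0000, 3.0000)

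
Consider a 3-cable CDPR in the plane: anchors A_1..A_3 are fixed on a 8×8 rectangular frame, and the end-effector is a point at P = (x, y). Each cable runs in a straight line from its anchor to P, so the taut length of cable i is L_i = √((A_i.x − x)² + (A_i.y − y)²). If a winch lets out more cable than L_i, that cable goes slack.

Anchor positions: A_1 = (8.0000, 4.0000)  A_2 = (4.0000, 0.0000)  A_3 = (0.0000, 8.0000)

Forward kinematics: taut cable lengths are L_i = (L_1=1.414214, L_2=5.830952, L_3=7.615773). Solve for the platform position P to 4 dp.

(7.0000, 5.0000)

expand ‖A_i−P‖²=L_i² and subtract eq 1 (c_i ≔ ‖A_i‖²−L_i²)
c_1 = 64.0000+16.0000−2.0000 = 78.0000
eq1−eq2 → [8.0000  8.0000]·P = 96.0000
eq1−eq3 → [16.0000  -8.0000]·P = 72.0000
2×2 solve → P = (7.0000, 5.0000)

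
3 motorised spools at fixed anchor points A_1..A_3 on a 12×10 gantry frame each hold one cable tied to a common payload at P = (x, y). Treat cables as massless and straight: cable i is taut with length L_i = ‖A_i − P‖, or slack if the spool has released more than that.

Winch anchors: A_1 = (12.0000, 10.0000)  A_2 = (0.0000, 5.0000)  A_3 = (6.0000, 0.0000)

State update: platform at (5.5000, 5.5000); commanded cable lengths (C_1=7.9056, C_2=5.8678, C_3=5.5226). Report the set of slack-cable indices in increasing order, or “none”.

2

cable 1: √((6.5000)²+(4.5000)²)=7.9057, C_1=7.9056: taut
cable 2: √((-5.5000)²+(-0.5000)²)=5.5227, C_2=5.8678: slack
cable 3: √((0.5000)²+(-5.5000)²)=5.5227, C_3=5.5226: taut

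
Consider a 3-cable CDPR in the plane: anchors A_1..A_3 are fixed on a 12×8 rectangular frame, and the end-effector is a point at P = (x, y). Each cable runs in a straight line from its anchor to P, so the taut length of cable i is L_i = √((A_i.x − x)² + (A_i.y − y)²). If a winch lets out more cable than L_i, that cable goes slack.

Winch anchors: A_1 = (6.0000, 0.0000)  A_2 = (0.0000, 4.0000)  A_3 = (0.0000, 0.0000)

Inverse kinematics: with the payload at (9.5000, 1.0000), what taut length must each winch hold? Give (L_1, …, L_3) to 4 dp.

(3.6401, 9.9624, 9.5525)

cable 1: Δx=-3.5000, Δy=-1.0000; L_1 = √(Δx²+Δy²) = 3.6401
cable 2: Δx=-9.5000, Δy=3.0000; L_2 = √(Δx²+Δy²) = 9.9624
cable 3: Δx=-9.5000, Δy=-1.0000; L_3 = √(Δx²+Δy²) = 9.5525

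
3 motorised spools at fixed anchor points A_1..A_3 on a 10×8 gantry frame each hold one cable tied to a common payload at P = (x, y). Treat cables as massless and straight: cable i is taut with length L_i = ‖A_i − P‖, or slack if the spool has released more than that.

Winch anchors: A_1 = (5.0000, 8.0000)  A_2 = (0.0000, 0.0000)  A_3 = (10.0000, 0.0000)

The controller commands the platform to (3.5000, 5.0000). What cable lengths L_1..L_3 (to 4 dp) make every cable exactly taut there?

cable 1: Δx=1.5000, Δy=3.0000; L_1 = √(Δx²+Δy²) = 3.3541
cable 2: Δx=-3.5000, Δy=-5.0000; L_2 = √(Δx²+Δy²) = 6.1033
cable 3: Δx=6.5000, Δy=-5.0000; L_3 = √(Δx²+Δy²) = 8.2006

(3.3541, 6.1033, 8.2006)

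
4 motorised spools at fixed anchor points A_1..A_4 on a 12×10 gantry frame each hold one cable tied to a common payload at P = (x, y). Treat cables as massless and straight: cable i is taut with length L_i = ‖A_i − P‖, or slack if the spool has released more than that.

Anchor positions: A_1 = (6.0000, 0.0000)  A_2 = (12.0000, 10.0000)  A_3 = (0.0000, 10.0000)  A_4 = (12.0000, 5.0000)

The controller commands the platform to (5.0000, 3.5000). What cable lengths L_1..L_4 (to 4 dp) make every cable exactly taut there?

(3.6401, 9.5525, 8.2006, 7.1589)

cable 1: Δx=1.0000, Δy=-3.5000; L_1 = √(Δx²+Δy²) = 3.6401
cable 2: Δx=7.0000, Δy=6.5000; L_2 = √(Δx²+Δy²) = 9.5525
cable 3: Δx=-5.0000, Δy=6.5000; L_3 = √(Δx²+Δy²) = 8.2006
cable 4: Δx=7.0000, Δy=1.5000; L_4 = √(Δx²+Δy²) = 7.1589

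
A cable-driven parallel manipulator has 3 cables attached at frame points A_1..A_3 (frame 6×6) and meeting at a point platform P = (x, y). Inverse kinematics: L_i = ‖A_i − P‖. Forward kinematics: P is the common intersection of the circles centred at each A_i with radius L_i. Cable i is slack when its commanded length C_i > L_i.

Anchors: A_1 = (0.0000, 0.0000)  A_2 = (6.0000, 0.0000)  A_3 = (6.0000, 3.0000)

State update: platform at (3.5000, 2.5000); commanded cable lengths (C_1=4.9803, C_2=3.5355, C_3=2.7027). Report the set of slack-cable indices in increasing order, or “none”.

1, 3

i=1: geometric 4.3012 vs commanded 4.9803 ⇒ slack
i=2: geometric 3.5355 vs commanded 3.5355 ⇒ taut
i=3: geometric 2.5495 vs commanded 2.7027 ⇒ slack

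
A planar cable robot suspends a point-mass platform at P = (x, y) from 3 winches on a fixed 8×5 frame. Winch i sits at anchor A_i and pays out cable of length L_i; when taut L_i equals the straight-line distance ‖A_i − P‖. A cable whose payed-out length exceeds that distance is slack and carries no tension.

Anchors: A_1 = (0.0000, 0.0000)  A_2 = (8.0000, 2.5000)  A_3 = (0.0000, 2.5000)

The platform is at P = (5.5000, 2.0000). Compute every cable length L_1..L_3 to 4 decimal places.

(5.8523, 2.5495, 5.5227)

cable 1: Δx=-5.5000, Δy=-2.0000; L_1 = √(Δx²+Δy²) = 5.8523
cable 2: Δx=2.5000, Δy=0.5000; L_2 = √(Δx²+Δy²) = 2.5495
cable 3: Δx=-5.5000, Δy=0.5000; L_3 = √(Δx²+Δy²) = 5.5227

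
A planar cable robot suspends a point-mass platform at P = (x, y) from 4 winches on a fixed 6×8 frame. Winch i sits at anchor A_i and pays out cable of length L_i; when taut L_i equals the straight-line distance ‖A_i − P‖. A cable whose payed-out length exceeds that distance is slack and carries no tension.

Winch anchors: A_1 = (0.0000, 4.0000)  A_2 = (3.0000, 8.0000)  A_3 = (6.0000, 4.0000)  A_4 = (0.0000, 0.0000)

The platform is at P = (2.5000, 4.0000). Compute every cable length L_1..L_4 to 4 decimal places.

(2.5000, 4.0311, 3.5000, 4.7170)

L_1: Δ = A_1−P = (-2.5000, 0.0000) → ‖Δ‖ = √6.2500 = 2.5000
L_2: Δ = A_2−P = (0.5000, 4.0000) → ‖Δ‖ = √16.2500 = 4.0311
L_3: Δ = A_3−P = (3.5000, 0.0000) → ‖Δ‖ = √12.2500 = 3.5000
L_4: Δ = A_4−P = (-2.5000, -4.0000) → ‖Δ‖ = √22.2500 = 4.7170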